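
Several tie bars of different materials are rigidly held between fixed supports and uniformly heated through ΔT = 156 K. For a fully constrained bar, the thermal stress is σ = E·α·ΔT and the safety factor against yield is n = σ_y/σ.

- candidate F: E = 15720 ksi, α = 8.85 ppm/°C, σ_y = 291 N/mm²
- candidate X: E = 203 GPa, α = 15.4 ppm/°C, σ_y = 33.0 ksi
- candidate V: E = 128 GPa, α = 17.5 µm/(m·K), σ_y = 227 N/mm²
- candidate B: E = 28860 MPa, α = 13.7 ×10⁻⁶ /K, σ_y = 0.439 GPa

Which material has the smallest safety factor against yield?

candidate X

Per material, after unit conversion:
  candidate F: E = 108.4, α = 8.85, σ_y = 291.0 → σ = 150 MPa, n = 1.94
  candidate X: E = 203.0, α = 15.4, σ_y = 227.5 → σ = 488 MPa, n = 0.467
  candidate V: E = 128.0, α = 17.5, σ_y = 227.0 → σ = 349 MPa, n = 0.650
  candidate B: E = 28.86, α = 13.7, σ_y = 439.0 → σ = 61.7 MPa, n = 7.12
Candidate X has the lowest safety factor, n = 0.467.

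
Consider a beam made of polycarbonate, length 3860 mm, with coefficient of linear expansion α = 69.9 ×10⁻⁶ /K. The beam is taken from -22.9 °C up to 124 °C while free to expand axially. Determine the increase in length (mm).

39.6 mm

ΔT = 124 − (-22.9) = 146.9 K.
ΔL = α·L₀·ΔT = 69.9×10⁻⁶ × 3860 mm × 146.9 K = 39.6 mm.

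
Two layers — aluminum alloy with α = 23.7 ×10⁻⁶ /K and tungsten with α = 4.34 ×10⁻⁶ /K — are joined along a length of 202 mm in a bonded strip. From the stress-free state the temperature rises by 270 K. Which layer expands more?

aluminum alloy

α(aluminum alloy) = 23.7×10⁻⁶/K vs α(tungsten) = 4.34×10⁻⁶/K.
Higher α expands more for the same ΔT: aluminum alloy.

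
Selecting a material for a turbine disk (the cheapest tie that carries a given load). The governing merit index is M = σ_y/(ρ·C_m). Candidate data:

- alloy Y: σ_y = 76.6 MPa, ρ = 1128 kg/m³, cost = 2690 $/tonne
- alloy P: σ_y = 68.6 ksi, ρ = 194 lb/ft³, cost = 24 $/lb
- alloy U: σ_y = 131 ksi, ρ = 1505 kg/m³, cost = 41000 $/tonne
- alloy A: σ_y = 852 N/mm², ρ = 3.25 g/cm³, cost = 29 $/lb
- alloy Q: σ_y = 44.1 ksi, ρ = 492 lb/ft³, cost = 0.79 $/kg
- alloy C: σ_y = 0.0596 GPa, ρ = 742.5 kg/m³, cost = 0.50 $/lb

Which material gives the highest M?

alloy C

In SI units:
  alloy Y: σ_y = 76.60 MPa, ρ = 1128 kg/m³, cost = 2.690 $/kg
  alloy P: σ_y = 473.0 MPa, ρ = 3108 kg/m³, cost = 52.91 $/kg
  alloy U: σ_y = 903.2 MPa, ρ = 1505 kg/m³, cost = 41.00 $/kg
  alloy A: σ_y = 852.0 MPa, ρ = 3250 kg/m³, cost = 63.93 $/kg
  alloy Q: σ_y = 304.1 MPa, ρ = 7881 kg/m³, cost = 0.7900 $/kg
  alloy C: σ_y = 59.60 MPa, ρ = 742.5 kg/m³, cost = 1.102 $/kg
  alloy C: M = 72.8 kN·m per $
  alloy Q: M = 48.8 kN·m per $
  alloy Y: M = 25.2 kN·m per $
  alloy U: M = 14.6 kN·m per $
  alloy A: M = 4.10 kN·m per $
  alloy P: M = 2.88 kN·m per $
Alloy C has the largest M.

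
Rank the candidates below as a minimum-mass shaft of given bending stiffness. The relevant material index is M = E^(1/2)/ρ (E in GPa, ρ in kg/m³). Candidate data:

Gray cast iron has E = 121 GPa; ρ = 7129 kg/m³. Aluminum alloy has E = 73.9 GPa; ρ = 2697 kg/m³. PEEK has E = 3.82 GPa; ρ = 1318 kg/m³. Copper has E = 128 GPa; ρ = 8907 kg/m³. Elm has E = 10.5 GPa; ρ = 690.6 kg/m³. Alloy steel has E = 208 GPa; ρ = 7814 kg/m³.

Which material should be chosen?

elm

Evaluate M for each candidate:
  elm: M = 4.69×10⁻³
  aluminum alloy: M = 3.19×10⁻³
  alloy steel: M = 1.85×10⁻³
  gray cast iron: M = 1.54×10⁻³
  PEEK: M = 1.48×10⁻³
  copper: M = 1.27×10⁻³
The maximum is for elm.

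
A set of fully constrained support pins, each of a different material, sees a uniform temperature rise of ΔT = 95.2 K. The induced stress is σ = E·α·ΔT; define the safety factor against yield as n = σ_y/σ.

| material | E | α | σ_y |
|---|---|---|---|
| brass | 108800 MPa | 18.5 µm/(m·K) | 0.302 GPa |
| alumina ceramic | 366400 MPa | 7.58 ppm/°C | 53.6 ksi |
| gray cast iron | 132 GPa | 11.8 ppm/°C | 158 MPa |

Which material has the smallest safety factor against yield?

gray cast iron

With everything in SI (GPa, ×10⁻⁶/K, MPa):
  brass: E = 108.8, α = 18.5, σ_y = 302.0 → σ = 192 MPa, n = 1.58
  alumina ceramic: E = 366.4, α = 7.58, σ_y = 369.6 → σ = 264 MPa, n = 1.40
  gray cast iron: E = 132.0, α = 11.8, σ_y = 158.0 → σ = 148 MPa, n = 1.07
The minimum is gray cast iron at n = 1.07.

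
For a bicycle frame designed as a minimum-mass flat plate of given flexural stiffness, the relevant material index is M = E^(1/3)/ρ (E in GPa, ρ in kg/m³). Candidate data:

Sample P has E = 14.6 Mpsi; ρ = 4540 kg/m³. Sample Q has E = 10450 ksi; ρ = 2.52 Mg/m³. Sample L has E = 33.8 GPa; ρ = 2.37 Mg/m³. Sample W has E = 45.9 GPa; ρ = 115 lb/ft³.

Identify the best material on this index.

After converting to SI:
  sample P: E = 100.7 GPa, ρ = 4540 kg/m³
  sample Q: E = 72.05 GPa, ρ = 2520 kg/m³
  sample L: E = 33.80 GPa, ρ = 2370 kg/m³
  sample W: E = 45.90 GPa, ρ = 1842 kg/m³
  sample W: M = 1.94×10⁻³
  sample Q: M = 1.65×10⁻³
  sample L: M = 1.36×10⁻³
  sample P: M = 1.02×10⁻³
The maximum is for sample W.

sample W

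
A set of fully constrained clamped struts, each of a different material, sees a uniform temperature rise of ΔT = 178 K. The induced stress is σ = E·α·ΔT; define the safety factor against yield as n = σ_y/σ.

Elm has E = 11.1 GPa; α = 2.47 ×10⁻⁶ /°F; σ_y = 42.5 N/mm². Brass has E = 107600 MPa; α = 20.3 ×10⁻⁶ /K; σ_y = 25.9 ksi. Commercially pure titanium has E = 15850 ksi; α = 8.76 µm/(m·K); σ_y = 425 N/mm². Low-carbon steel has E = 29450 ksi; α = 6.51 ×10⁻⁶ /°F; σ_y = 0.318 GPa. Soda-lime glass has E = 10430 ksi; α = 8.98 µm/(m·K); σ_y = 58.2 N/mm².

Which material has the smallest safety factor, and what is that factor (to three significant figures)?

brass, n = 0.459

Converting E to GPa, α to ×10⁻⁶/K, σ_y to MPa, then σ and n for each:
  elm: E = 11.10, α = 4.45, σ_y = 42.50 → σ = 8.78 MPa, n = 4.84
  brass: E = 107.6, α = 20.3, σ_y = 178.6 → σ = 389 MPa, n = 0.459
  commercially pure titanium: E = 109.3, α = 8.76, σ_y = 425.0 → σ = 170 MPa, n = 2.49
  low-carbon steel: E = 203.1, α = 11.7, σ_y = 318.0 → σ = 424 MPa, n = 0.751
  soda-lime glass: E = 71.91, α = 8.98, σ_y = 58.20 → σ = 115 MPa, n = 0.506
The minimum is brass at n = 0.459.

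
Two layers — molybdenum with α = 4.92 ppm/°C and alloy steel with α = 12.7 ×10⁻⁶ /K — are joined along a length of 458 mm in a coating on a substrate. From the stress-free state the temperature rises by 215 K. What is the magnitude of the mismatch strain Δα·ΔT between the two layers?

Δα = |4.92 − 12.7|×10⁻⁶/K = 7.78×10⁻⁶/K.
Mismatch strain = Δα·ΔT = 7.78×10⁻⁶ × 215.0 = 1.67×10⁻³.

1.67×10⁻³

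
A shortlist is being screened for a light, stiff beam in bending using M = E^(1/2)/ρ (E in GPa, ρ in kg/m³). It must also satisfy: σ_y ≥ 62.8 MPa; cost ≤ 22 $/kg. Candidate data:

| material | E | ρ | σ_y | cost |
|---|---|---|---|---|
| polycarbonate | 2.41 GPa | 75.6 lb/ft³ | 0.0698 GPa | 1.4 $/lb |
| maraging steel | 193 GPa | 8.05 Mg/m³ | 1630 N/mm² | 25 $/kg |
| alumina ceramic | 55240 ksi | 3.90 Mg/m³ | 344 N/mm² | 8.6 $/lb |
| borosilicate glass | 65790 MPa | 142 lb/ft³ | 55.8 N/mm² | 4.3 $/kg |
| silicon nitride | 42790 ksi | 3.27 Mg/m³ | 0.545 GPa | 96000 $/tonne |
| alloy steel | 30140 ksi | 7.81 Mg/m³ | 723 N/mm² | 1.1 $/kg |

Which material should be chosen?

Screen on constraints: σ_y ≥ 62.8 MPa; cost ≤ 22 $/kg. Survivors: polycarbonate, alumina ceramic, alloy steel.
After converting to SI:
  polycarbonate: E = 2.410 GPa, ρ = 1211 kg/m³
  alumina ceramic: E = 380.9 GPa, ρ = 3900 kg/m³
  alloy steel: E = 207.8 GPa, ρ = 7810 kg/m³
  alumina ceramic: M = 5.00×10⁻³
  alloy steel: M = 1.85×10⁻³
  polycarbonate: M = 1.28×10⁻³
Highest index: alumina ceramic.

alumina ceramic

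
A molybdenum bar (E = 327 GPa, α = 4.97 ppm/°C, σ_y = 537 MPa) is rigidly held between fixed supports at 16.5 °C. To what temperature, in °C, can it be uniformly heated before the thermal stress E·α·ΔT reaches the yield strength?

347 °C

E·α·ΔT = 537.0 MPa ⇒ ΔT = 537.0 / (327.0×10³ × 4.97×10⁻⁶) = 330.4 K.
T = 16.5 + 330.4 = 346.9 °C.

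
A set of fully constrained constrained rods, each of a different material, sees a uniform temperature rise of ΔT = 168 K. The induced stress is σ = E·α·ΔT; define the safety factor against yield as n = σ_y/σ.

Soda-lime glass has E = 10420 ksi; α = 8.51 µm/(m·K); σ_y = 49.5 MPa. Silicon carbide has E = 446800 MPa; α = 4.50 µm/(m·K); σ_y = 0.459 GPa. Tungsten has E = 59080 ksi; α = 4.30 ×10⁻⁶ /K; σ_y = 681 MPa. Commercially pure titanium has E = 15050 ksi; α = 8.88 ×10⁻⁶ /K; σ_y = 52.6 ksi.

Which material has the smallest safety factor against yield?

In consistent units (E in GPa, α in ×10⁻⁶/K, σ_y in MPa):
  soda-lime glass: E = 71.84, α = 8.51, σ_y = 49.50 → σ = 103 MPa, n = 0.482
  silicon carbide: E = 446.8, α = 4.50, σ_y = 459.0 → σ = 338 MPa, n = 1.36
  tungsten: E = 407.3, α = 4.30, σ_y = 681.0 → σ = 294 MPa, n = 2.31
  commercially pure titanium: E = 103.8, α = 8.88, σ_y = 362.7 → σ = 155 MPa, n = 2.34
The minimum is soda-lime glass at n = 0.482.

soda-lime glass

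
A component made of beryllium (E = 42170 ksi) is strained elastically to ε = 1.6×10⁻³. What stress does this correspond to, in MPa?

465 MPa

E = 42170 ksi = 290.8 GPa.
σ = E·ε = 290800 MPa × 1.6×10⁻³ = 465 MPa.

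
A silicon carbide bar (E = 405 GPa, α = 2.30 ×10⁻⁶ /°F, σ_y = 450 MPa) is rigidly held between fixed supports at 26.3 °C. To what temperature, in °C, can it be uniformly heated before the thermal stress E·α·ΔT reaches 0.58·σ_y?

α = 2.30×10⁻⁶/°F × 9/5 = 4.14×10⁻⁶/K.
E·α·ΔT = 261.0 MPa ⇒ ΔT = 261.0 / (405.0×10³ × 4.14×10⁻⁶) = 155.7 K.
T = 26.3 + 155.7 = 182.0 °C.

182 °C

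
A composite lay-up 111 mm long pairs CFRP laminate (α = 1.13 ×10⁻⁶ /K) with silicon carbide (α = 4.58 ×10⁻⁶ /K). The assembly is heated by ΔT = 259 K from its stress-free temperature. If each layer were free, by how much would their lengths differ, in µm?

Δα = |1.13 − 4.58|×10⁻⁶/K = 3.45×10⁻⁶/K.
ΔL_mismatch = Δα·L·ΔT = 3.45×10⁻⁶ × 111.0 mm × 259.0 K = 99.2 µm.

99.2 µm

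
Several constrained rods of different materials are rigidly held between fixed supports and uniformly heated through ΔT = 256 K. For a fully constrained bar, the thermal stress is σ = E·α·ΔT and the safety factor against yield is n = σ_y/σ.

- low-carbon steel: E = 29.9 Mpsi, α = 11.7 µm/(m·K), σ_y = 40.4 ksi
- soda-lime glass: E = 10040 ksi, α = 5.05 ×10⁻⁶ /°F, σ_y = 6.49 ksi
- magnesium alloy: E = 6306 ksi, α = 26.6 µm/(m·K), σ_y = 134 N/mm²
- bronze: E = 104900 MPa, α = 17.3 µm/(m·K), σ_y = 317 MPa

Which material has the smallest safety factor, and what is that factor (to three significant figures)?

soda-lime glass, n = 0.278

In consistent units (E in GPa, α in ×10⁻⁶/K, σ_y in MPa):
  low-carbon steel: E = 206.2, α = 11.7, σ_y = 278.5 → σ = 617 MPa, n = 0.451
  soda-lime glass: E = 69.22, α = 9.09, σ_y = 44.75 → σ = 161 MPa, n = 0.278
  magnesium alloy: E = 43.48, α = 26.6, σ_y = 134.0 → σ = 296 MPa, n = 0.453
  bronze: E = 104.9, α = 17.3, σ_y = 317.0 → σ = 465 MPa, n = 0.682
Soda-lime glass has the lowest safety factor, n = 0.278.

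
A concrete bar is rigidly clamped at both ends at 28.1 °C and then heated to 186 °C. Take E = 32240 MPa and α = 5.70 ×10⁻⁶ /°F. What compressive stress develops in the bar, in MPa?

52.2 MPa

E = 32240 MPa = 32.24 GPa.
α = 5.70×10⁻⁶/°F × 9/5 = 10.3×10⁻⁶/K.
ΔT = 157.9 K. Constrained thermal stress σ = E·α·ΔT = 32.24×10³ MPa × 10.3×10⁻⁶ × 157.9 = 52.2 MPa (compressive).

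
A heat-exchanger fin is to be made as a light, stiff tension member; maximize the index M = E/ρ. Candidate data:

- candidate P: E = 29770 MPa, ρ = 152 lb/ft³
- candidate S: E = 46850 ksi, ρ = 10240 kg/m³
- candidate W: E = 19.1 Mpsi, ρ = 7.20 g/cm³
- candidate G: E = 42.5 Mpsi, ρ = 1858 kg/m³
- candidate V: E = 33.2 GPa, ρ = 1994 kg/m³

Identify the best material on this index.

candidate G

Convert each candidate to consistent units, then evaluate M:
  candidate P: E = 29.77 GPa, ρ = 2435 kg/m³
  candidate S: E = 323.0 GPa, ρ = 10240 kg/m³
  candidate W: E = 131.7 GPa, ρ = 7200 kg/m³
  candidate G: E = 293.0 GPa, ρ = 1858 kg/m³
  candidate V: E = 33.20 GPa, ρ = 1994 kg/m³
  candidate G: M = 158 MN·m/kg
  candidate S: M = 31.5 MN·m/kg
  candidate W: M = 18.3 MN·m/kg
  candidate V: M = 16.6 MN·m/kg
  candidate P: M = 12.2 MN·m/kg
Candidate G has the largest M.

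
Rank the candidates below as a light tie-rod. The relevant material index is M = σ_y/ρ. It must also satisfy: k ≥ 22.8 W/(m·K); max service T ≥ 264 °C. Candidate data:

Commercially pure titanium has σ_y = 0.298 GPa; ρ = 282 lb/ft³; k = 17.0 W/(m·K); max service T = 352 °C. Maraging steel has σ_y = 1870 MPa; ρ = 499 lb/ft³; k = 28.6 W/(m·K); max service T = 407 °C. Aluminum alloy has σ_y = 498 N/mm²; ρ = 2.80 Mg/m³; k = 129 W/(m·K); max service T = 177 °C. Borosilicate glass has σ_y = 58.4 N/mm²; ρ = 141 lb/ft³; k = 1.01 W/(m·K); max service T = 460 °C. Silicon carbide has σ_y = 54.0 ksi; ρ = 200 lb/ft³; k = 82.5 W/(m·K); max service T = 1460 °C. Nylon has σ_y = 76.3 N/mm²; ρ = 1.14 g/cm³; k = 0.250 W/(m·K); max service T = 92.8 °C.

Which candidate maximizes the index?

maraging steel

Screen on constraints: k ≥ 22.8 W/(m·K); max service T ≥ 264 °C. Survivors: maraging steel, silicon carbide.
In SI units:
  maraging steel: σ_y = 1870 MPa, ρ = 7993 kg/m³
  silicon carbide: σ_y = 372.3 MPa, ρ = 3204 kg/m³
  maraging steel: M = 234 kN·m/kg
  silicon carbide: M = 116 kN·m/kg
Highest index: maraging steel.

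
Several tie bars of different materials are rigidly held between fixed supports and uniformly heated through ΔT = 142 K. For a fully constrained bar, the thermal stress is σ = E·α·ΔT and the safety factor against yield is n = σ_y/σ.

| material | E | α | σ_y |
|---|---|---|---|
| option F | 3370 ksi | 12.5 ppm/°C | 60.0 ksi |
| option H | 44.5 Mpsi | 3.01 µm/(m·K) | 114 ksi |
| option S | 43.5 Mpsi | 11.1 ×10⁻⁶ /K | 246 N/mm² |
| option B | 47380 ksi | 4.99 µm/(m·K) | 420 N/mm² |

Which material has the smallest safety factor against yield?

In consistent units (E in GPa, α in ×10⁻⁶/K, σ_y in MPa):
  option F: E = 23.24, α = 12.5, σ_y = 413.7 → σ = 41.2 MPa, n = 10.0
  option H: E = 306.8, α = 3.01, σ_y = 786.0 → σ = 131 MPa, n = 5.99
  option S: E = 299.9, α = 11.1, σ_y = 246.0 → σ = 473 MPa, n = 0.520
  option B: E = 326.7, α = 4.99, σ_y = 420.0 → σ = 231 MPa, n = 1.81
Smallest n: option S with n = 0.520.

option S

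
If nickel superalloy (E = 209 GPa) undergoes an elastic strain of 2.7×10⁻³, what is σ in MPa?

σ = E·ε = 209000 MPa × 2.7×10⁻³ = 564 MPa.

564 MPa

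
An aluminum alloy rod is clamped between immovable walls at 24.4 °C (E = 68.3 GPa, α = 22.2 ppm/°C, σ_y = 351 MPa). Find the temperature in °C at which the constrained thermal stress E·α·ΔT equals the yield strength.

256 °C

E·α·ΔT = 351.0 MPa ⇒ ΔT = 351.0 / (68.30×10³ × 22.2×10⁻⁶) = 231.5 K.
T = 24.4 + 231.5 = 255.9 °C.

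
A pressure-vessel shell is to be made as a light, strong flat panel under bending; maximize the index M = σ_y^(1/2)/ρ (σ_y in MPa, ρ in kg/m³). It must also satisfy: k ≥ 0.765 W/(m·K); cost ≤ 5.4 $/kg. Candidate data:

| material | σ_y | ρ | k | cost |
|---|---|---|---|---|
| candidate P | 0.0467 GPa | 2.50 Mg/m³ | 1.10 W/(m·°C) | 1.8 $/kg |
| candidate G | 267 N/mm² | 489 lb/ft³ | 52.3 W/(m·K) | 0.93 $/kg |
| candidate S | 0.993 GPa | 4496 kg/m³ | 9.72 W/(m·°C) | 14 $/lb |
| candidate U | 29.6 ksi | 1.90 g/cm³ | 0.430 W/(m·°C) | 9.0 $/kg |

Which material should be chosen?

Screen on constraints: k ≥ 0.765 W/(m·K); cost ≤ 5.4 $/kg. Survivors: candidate P, candidate G.
Normalizing units and computing the index:
  candidate P: σ_y = 46.70 MPa, ρ = 2500 kg/m³
  candidate G: σ_y = 267.0 MPa, ρ = 7833 kg/m³
  candidate P: M = 2.73×10⁻³
  candidate G: M = 2.09×10⁻³
The maximum is for candidate P.

candidate P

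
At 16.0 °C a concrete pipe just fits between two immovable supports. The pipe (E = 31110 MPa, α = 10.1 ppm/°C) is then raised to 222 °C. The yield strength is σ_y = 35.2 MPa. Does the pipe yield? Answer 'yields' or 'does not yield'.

E = 31110 MPa = 31.11 GPa.
ΔT = 206.0 K. Constrained thermal stress σ = E·α·ΔT = 31.11×10³ MPa × 10.1×10⁻⁶ × 206.0 = 64.7 MPa (compressive).
Compare to σ_y = 35.2 MPa: σ ≥ σ_y, so it yields.

yields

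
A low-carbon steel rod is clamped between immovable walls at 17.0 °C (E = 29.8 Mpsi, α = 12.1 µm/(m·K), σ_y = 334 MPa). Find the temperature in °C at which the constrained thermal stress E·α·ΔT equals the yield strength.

151 °C

E = 29.8 Mpsi = 205.5 GPa.
E·α·ΔT = 334.0 MPa ⇒ ΔT = 334.0 / (205.5×10³ × 12.1×10⁻⁶) = 134.3 K.
T = 17.0 + 134.3 = 151.3 °C.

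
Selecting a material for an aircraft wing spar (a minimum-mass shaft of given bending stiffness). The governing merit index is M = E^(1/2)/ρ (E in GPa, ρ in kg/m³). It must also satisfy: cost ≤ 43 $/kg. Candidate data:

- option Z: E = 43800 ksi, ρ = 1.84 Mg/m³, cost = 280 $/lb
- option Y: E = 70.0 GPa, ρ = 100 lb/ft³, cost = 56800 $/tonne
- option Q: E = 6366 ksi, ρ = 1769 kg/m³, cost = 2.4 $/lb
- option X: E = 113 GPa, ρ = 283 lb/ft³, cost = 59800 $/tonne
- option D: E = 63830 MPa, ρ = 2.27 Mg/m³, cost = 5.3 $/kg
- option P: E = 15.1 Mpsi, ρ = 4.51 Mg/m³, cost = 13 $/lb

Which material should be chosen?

Screen on constraints: cost ≤ 43 $/kg. Survivors: option Q, option D, option P.
After converting to SI:
  option Q: E = 43.89 GPa, ρ = 1769 kg/m³
  option D: E = 63.83 GPa, ρ = 2270 kg/m³
  option P: E = 104.1 GPa, ρ = 4510 kg/m³
  option Q: M = 3.75×10⁻³
  option D: M = 3.52×10⁻³
  option P: M = 2.26×10⁻³
The maximum is for option Q.

option Q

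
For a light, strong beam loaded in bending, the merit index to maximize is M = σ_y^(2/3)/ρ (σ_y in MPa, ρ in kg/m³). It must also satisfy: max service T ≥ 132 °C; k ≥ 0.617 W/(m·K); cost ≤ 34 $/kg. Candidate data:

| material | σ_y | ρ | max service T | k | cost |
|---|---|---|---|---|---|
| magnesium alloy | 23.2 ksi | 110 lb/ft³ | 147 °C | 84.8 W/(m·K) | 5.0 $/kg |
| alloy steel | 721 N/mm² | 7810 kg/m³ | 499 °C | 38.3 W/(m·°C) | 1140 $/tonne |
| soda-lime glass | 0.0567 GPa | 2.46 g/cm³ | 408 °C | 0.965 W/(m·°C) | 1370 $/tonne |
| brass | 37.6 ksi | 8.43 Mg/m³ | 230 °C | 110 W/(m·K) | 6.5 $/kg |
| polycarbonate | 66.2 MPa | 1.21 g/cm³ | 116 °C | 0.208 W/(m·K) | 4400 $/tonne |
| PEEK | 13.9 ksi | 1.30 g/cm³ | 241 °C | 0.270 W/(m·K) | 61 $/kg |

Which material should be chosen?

magnesium alloy

Screen on constraints: max service T ≥ 132 °C; k ≥ 0.617 W/(m·K); cost ≤ 34 $/kg. Survivors: magnesium alloy, alloy steel, soda-lime glass, brass.
Convert each candidate to consistent units, then evaluate M:
  magnesium alloy: σ_y = 160.0 MPa, ρ = 1762 kg/m³
  alloy steel: σ_y = 721.0 MPa, ρ = 7810 kg/m³
  soda-lime glass: σ_y = 56.70 MPa, ρ = 2460 kg/m³
  brass: σ_y = 259.2 MPa, ρ = 8430 kg/m³
  magnesium alloy: M = 16.7×10⁻³
  alloy steel: M = 10.3×10⁻³
  soda-lime glass: M = 6.00×10⁻³
  brass: M = 4.82×10⁻³
Magnesium alloy has the largest M.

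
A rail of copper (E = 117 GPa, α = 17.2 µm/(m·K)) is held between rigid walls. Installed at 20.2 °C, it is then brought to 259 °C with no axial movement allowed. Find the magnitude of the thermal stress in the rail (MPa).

ΔT = 238.8 K. Constrained thermal stress σ = E·α·ΔT = 117.0×10³ MPa × 17.2×10⁻⁶ × 238.8 = 481 MPa (compressive).

481 MPa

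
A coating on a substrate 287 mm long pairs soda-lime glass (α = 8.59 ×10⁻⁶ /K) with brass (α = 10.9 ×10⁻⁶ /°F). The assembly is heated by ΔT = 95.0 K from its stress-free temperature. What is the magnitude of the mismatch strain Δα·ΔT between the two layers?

brass: α = 10.9×10⁻⁶/°F × 9/5 = 19.6×10⁻⁶/K.
Δα = |8.59 − 19.6|×10⁻⁶/K = 11.0×10⁻⁶/K.
Mismatch strain = Δα·ΔT = 11.0×10⁻⁶ × 95.0 = 1.05×10⁻³.

1.05×10⁻³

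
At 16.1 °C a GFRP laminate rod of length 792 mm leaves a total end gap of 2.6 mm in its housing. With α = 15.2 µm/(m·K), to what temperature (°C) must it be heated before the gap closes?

232 °C

α·L₀·ΔT = 2.6 mm ⇒ ΔT = 2.6 / (15.2×10⁻⁶ × 792.0) = 216.0 K.
T = 16.1 + 216.0 = 232.1 °C.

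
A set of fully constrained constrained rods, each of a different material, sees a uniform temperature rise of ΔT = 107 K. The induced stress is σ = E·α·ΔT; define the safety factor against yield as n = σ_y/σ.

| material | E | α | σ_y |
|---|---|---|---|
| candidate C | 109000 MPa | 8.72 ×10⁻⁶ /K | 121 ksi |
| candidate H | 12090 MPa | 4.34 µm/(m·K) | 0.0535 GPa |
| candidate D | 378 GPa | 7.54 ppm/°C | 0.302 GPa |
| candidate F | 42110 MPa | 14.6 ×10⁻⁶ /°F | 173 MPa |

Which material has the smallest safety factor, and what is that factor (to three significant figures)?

candidate D, n = 0.990

With everything in SI (GPa, ×10⁻⁶/K, MPa):
  candidate C: E = 109.0, α = 8.72, σ_y = 834.3 → σ = 102 MPa, n = 8.20
  candidate H: E = 12.09, α = 4.34, σ_y = 53.50 → σ = 5.61 MPa, n = 9.53
  candidate D: E = 378.0, α = 7.54, σ_y = 302.0 → σ = 305 MPa, n = 0.990
  candidate F: E = 42.11, α = 26.3, σ_y = 173.0 → σ = 118 MPa, n = 1.46
The minimum is candidate D at n = 0.990.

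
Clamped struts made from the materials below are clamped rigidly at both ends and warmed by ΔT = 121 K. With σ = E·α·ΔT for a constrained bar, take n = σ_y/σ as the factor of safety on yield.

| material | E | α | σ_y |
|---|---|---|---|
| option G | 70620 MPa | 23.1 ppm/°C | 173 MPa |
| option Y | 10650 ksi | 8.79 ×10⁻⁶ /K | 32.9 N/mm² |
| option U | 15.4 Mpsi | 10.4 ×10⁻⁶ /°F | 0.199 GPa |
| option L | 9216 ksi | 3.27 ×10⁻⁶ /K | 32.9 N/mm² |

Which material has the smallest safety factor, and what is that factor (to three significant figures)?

In consistent units (E in GPa, α in ×10⁻⁶/K, σ_y in MPa):
  option G: E = 70.62, α = 23.1, σ_y = 173.0 → σ = 197 MPa, n = 0.876
  option Y: E = 73.43, α = 8.79, σ_y = 32.90 → σ = 78.1 MPa, n = 0.421
  option U: E = 106.2, α = 18.7, σ_y = 199.0 → σ = 241 MPa, n = 0.827
  option L: E = 63.54, α = 3.27, σ_y = 32.90 → σ = 25.1 MPa, n = 1.31
The minimum is option Y at n = 0.421.

option Y, n = 0.421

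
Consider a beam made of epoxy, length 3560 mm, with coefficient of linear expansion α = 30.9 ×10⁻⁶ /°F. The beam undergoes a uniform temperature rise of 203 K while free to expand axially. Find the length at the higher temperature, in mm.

Convert α: 30.9×10⁻⁶/°F × (9/5) = 55.6×10⁻⁶/K.
ΔL = α·L₀·ΔT = 55.6×10⁻⁶ × 3560 mm × 203.0 K = 40.2 mm.
L = L₀ + ΔL = 3560 + 40.2 = 3600.2 mm.

3600.2 mm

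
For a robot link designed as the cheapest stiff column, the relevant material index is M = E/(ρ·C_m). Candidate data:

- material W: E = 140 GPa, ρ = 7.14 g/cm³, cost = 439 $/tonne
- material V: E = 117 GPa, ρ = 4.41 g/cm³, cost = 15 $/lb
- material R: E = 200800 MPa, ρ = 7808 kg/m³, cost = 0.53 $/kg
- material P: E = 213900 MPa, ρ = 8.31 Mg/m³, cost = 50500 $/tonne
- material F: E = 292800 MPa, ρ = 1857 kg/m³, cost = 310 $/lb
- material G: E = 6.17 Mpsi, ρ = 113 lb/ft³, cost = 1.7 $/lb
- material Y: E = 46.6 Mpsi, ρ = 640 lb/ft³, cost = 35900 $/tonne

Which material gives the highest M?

material R

In SI units:
  material W: E = 140.0 GPa, ρ = 7140 kg/m³, cost = 0.4390 $/kg
  material V: E = 117.0 GPa, ρ = 4410 kg/m³, cost = 33.07 $/kg
  material R: E = 200.8 GPa, ρ = 7808 kg/m³, cost = 0.5300 $/kg
  material P: E = 213.9 GPa, ρ = 8310 kg/m³, cost = 50.50 $/kg
  material F: E = 292.8 GPa, ρ = 1857 kg/m³, cost = 683.4 $/kg
  material G: E = 42.54 GPa, ρ = 1810 kg/m³, cost = 3.748 $/kg
  material Y: E = 321.3 GPa, ρ = 10250 kg/m³, cost = 35.90 $/kg
  material R: M = 48.5 MN·m per $
  material W: M = 44.7 MN·m per $
  material G: M = 6.27 MN·m per $
  material Y: M = 0.873 MN·m per $
  material V: M = 0.802 MN·m per $
  material P: M = 0.510 MN·m per $
  material F: M = 0.231 MN·m per $
The maximum is for material R.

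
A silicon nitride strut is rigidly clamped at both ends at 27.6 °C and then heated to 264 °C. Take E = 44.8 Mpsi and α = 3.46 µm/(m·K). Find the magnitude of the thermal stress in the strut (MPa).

E = 44.8 Mpsi = 308.9 GPa.
ΔT = 236.4 K. Constrained thermal stress σ = E·α·ΔT = 308.9×10³ MPa × 3.46×10⁻⁶ × 236.4 = 253 MPa (compressive).

253 MPa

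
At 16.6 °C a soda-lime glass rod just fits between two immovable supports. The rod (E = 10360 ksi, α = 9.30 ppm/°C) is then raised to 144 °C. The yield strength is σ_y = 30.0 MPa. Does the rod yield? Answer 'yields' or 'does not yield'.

yields

E = 10360 ksi = 71.43 GPa.
ΔT = 127.4 K. Constrained thermal stress σ = E·α·ΔT = 71.43×10³ MPa × 9.30×10⁻⁶ × 127.4 = 84.6 MPa (compressive).
Compare to σ_y = 30.0 MPa: σ ≥ σ_y, so it yields.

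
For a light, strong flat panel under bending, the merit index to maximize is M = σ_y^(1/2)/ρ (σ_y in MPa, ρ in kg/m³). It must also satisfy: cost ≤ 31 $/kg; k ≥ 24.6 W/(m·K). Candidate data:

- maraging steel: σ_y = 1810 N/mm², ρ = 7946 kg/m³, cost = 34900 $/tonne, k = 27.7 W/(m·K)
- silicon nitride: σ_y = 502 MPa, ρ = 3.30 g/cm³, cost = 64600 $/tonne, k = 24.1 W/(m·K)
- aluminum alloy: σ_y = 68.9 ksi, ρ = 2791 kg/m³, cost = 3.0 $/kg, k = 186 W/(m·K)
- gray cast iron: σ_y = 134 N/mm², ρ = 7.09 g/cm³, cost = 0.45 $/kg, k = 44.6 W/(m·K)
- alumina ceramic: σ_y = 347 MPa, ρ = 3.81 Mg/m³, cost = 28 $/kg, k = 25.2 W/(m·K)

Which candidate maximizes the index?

aluminum alloy

Screen on constraints: cost ≤ 31 $/kg; k ≥ 24.6 W/(m·K). Survivors: aluminum alloy, gray cast iron, alumina ceramic.
Normalizing units and computing the index:
  aluminum alloy: σ_y = 475.0 MPa, ρ = 2791 kg/m³
  gray cast iron: σ_y = 134.0 MPa, ρ = 7090 kg/m³
  alumina ceramic: σ_y = 347.0 MPa, ρ = 3810 kg/m³
  aluminum alloy: M = 7.81×10⁻³
  alumina ceramic: M = 4.89×10⁻³
  gray cast iron: M = 1.63×10⁻³
Aluminum alloy has the largest M.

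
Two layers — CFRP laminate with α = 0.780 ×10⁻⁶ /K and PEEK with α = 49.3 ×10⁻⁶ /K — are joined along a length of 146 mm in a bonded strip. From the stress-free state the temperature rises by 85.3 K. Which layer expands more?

α(CFRP laminate) = 0.780×10⁻⁶/K vs α(PEEK) = 49.3×10⁻⁶/K.
Higher α expands more for the same ΔT: PEEK.

PEEK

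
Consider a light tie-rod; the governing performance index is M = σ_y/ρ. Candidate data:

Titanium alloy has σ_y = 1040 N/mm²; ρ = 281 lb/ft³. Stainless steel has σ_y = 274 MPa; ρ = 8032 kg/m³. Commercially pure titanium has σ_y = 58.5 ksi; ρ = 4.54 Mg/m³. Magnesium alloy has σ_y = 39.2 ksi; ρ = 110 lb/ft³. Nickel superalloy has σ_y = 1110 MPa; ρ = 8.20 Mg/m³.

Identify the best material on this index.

titanium alloy

After converting to SI:
  titanium alloy: σ_y = 1040 MPa, ρ = 4501 kg/m³
  stainless steel: σ_y = 274.0 MPa, ρ = 8032 kg/m³
  commercially pure titanium: σ_y = 403.3 MPa, ρ = 4540 kg/m³
  magnesium alloy: σ_y = 270.3 MPa, ρ = 1762 kg/m³
  nickel superalloy: σ_y = 1110 MPa, ρ = 8200 kg/m³
  titanium alloy: M = 231 kN·m/kg
  magnesium alloy: M = 153 kN·m/kg
  nickel superalloy: M = 135 kN·m/kg
  commercially pure titanium: M = 88.8 kN·m/kg
  stainless steel: M = 34.1 kN·m/kg
Titanium alloy has the largest M.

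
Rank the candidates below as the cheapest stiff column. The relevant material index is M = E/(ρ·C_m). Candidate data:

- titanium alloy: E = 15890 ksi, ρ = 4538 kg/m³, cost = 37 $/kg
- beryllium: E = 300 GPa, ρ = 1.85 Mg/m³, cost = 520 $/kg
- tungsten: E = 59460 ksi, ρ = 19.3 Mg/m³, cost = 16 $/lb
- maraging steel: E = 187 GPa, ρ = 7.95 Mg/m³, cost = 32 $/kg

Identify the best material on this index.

maraging steel

In SI units:
  titanium alloy: E = 109.6 GPa, ρ = 4538 kg/m³, cost = 37.00 $/kg
  beryllium: E = 300.0 GPa, ρ = 1850 kg/m³, cost = 520.0 $/kg
  tungsten: E = 410.0 GPa, ρ = 19300 kg/m³, cost = 35.27 $/kg
  maraging steel: E = 187.0 GPa, ρ = 7950 kg/m³, cost = 32.00 $/kg
  maraging steel: M = 0.735 MN·m per $
  titanium alloy: M = 0.652 MN·m per $
  tungsten: M = 0.602 MN·m per $
  beryllium: M = 0.312 MN·m per $
Highest index: maraging steel.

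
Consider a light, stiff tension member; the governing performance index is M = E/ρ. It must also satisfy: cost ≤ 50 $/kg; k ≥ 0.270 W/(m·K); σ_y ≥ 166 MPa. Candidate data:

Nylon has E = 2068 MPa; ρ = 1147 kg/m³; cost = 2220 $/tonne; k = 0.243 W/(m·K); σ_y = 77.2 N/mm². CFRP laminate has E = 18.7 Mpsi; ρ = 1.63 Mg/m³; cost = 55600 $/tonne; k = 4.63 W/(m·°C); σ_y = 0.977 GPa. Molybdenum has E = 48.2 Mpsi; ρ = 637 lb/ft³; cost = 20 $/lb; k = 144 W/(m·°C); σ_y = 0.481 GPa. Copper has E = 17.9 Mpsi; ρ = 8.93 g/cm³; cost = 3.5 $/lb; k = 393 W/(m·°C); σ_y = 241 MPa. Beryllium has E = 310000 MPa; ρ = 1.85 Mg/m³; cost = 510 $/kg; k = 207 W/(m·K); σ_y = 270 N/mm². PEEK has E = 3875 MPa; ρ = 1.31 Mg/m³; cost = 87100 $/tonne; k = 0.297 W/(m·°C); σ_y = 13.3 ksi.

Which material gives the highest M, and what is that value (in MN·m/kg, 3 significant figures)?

Screen on constraints: cost ≤ 50 $/kg; k ≥ 0.270 W/(m·K); σ_y ≥ 166 MPa. Survivors: molybdenum, copper.
After converting to SI:
  molybdenum: E = 332.3 GPa, ρ = 10200 kg/m³
  copper: E = 123.4 GPa, ρ = 8930 kg/m³
  molybdenum: M = 32.6 MN·m/kg
  copper: M = 13.8 MN·m/kg
The maximum is for molybdenum.

molybdenum, M = 32.6 MN·m/kg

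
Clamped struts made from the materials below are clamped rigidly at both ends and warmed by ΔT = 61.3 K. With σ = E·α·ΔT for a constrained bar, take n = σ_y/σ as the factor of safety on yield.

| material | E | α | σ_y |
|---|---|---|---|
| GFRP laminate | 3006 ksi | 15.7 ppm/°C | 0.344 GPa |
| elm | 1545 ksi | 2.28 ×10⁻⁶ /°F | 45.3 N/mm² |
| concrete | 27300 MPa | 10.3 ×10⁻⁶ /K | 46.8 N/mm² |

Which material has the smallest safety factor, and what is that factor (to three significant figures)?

Per material, after unit conversion:
  GFRP laminate: E = 20.73, α = 15.7, σ_y = 344.0 → σ = 19.9 MPa, n = 17.2
  elm: E = 10.65, α = 4.10, σ_y = 45.30 → σ = 2.68 MPa, n = 16.9
  concrete: E = 27.30, α = 10.3, σ_y = 46.80 → σ = 17.2 MPa, n = 2.72
Smallest n: concrete with n = 2.72.

concrete, n = 2.72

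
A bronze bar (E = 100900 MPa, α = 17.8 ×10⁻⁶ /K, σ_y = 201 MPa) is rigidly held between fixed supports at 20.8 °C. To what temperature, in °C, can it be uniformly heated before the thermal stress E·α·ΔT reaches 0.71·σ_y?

E = 100900 MPa = 100.9 GPa.
E·α·ΔT = 142.7 MPa ⇒ ΔT = 142.7 / (100.9×10³ × 17.8×10⁻⁶) = 79.46 K.
T = 20.8 + 79.46 = 100.3 °C.

100 °C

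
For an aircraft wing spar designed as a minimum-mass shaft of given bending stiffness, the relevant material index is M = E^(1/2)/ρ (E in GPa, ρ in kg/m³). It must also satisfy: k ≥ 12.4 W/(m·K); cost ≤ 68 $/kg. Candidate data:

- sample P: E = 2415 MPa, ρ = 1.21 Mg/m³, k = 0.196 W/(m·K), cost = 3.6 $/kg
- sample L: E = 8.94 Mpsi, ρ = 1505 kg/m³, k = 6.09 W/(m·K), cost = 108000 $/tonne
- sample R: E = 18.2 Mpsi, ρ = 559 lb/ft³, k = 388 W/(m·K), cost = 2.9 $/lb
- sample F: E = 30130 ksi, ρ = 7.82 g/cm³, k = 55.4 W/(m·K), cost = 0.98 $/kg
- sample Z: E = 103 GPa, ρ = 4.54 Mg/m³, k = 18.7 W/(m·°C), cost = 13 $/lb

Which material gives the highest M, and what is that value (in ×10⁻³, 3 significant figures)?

Screen on constraints: k ≥ 12.4 W/(m·K); cost ≤ 68 $/kg. Survivors: sample R, sample F, sample Z.
In SI units:
  sample R: E = 125.5 GPa, ρ = 8954 kg/m³
  sample F: E = 207.7 GPa, ρ = 7820 kg/m³
  sample Z: E = 103.0 GPa, ρ = 4540 kg/m³
  sample Z: M = 2.24×10⁻³
  sample F: M = 1.84×10⁻³
  sample R: M = 1.25×10⁻³
Sample Z has the largest M.

sample Z, M = 2.24×10⁻³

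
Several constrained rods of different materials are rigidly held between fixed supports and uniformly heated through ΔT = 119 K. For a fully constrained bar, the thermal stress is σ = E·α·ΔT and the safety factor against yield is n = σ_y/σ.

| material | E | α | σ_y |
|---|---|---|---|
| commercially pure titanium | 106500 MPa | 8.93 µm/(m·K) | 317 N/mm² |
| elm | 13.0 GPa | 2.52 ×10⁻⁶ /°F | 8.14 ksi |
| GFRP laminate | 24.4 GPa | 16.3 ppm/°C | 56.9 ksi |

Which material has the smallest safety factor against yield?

In consistent units (E in GPa, α in ×10⁻⁶/K, σ_y in MPa):
  commercially pure titanium: E = 106.5, α = 8.93, σ_y = 317.0 → σ = 113 MPa, n = 2.80
  elm: E = 13.00, α = 4.54, σ_y = 56.12 → σ = 7.02 MPa, n = 8.00
  GFRP laminate: E = 24.40, α = 16.3, σ_y = 392.3 → σ = 47.3 MPa, n = 8.29
The minimum is commercially pure titanium at n = 2.80.

commercially pure titanium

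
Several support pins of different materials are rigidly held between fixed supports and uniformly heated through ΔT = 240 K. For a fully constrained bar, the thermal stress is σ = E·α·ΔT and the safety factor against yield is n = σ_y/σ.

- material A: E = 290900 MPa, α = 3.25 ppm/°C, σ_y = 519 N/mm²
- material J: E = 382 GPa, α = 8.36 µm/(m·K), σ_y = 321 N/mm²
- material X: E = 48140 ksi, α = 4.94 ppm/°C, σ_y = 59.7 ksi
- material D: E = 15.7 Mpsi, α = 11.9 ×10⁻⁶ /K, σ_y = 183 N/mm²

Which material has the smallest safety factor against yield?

material J

With everything in SI (GPa, ×10⁻⁶/K, MPa):
  material A: E = 290.9, α = 3.25, σ_y = 519.0 → σ = 227 MPa, n = 2.29
  material J: E = 382.0, α = 8.36, σ_y = 321.0 → σ = 766 MPa, n = 0.419
  material X: E = 331.9, α = 4.94, σ_y = 411.6 → σ = 394 MPa, n = 1.05
  material D: E = 108.2, α = 11.9, σ_y = 183.0 → σ = 309 MPa, n = 0.592
The minimum is material J at n = 0.419.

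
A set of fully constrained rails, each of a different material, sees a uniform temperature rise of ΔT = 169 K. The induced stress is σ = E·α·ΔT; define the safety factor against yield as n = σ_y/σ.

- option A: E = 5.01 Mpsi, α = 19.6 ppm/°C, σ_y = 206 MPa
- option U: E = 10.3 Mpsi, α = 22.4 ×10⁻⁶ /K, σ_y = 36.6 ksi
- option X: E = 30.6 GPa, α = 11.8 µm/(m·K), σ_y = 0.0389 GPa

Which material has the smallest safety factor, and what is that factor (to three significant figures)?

option X, n = 0.637

In consistent units (E in GPa, α in ×10⁻⁶/K, σ_y in MPa):
  option A: E = 34.54, α = 19.6, σ_y = 206.0 → σ = 114 MPa, n = 1.80
  option U: E = 71.02, α = 22.4, σ_y = 252.3 → σ = 269 MPa, n = 0.939
  option X: E = 30.60, α = 11.8, σ_y = 38.90 → σ = 61.0 MPa, n = 0.637
Smallest n: option X with n = 0.637.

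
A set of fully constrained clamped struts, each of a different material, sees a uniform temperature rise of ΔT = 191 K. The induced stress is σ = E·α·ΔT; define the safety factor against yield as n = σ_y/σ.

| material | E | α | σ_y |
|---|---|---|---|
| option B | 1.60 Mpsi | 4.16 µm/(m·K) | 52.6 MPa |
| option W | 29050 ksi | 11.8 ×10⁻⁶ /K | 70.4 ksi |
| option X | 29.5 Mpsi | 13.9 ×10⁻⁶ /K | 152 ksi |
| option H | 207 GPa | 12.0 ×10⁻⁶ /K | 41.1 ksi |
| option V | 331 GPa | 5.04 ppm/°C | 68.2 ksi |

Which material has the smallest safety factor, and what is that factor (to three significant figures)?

option H, n = 0.597

Per material, after unit conversion:
  option B: E = 11.03, α = 4.16, σ_y = 52.60 → σ = 8.77 MPa, n = 6.00
  option W: E = 200.3, α = 11.8, σ_y = 485.4 → σ = 451 MPa, n = 1.08
  option X: E = 203.4, α = 13.9, σ_y = 1048 → σ = 540 MPa, n = 1.94
  option H: E = 207.0, α = 12.0, σ_y = 283.4 → σ = 474 MPa, n = 0.597
  option V: E = 331.0, α = 5.04, σ_y = 470.2 → σ = 319 MPa, n = 1.48
The minimum is option H at n = 0.597.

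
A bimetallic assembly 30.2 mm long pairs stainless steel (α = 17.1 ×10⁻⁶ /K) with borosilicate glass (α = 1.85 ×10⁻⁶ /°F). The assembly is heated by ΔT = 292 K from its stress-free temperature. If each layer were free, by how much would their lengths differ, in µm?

borosilicate glass: α = 1.85×10⁻⁶/°F × 9/5 = 3.33×10⁻⁶/K.
Δα = |17.1 − 3.33|×10⁻⁶/K = 13.8×10⁻⁶/K.
ΔL_mismatch = Δα·L·ΔT = 13.8×10⁻⁶ × 30.2 mm × 292.0 K = 121 µm.

121 µm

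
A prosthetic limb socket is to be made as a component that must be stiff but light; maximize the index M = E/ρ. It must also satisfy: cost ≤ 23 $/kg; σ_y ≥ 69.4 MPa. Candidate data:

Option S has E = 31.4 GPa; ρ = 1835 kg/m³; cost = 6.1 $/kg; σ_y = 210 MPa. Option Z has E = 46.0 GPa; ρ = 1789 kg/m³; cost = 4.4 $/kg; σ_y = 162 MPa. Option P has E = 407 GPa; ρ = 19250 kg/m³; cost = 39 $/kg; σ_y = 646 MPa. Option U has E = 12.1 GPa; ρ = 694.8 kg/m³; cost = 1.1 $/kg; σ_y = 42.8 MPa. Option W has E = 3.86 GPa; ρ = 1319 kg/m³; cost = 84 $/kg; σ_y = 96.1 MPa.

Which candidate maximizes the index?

Screen on constraints: cost ≤ 23 $/kg; σ_y ≥ 69.4 MPa. Survivors: option S, option Z.
Evaluate M for each candidate:
  option Z: M = 25.7 MN·m/kg
  option S: M = 17.1 MN·m/kg
Highest index: option Z.

option Z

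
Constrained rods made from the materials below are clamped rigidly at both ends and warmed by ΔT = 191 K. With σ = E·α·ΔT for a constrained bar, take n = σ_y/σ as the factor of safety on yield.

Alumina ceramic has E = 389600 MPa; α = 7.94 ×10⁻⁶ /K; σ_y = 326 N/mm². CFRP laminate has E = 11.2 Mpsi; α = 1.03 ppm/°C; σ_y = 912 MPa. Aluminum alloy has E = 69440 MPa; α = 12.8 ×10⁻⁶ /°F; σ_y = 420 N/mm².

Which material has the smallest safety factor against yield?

With everything in SI (GPa, ×10⁻⁶/K, MPa):
  alumina ceramic: E = 389.6, α = 7.94, σ_y = 326.0 → σ = 591 MPa, n = 0.552
  CFRP laminate: E = 77.22, α = 1.03, σ_y = 912.0 → σ = 15.2 MPa, n = 60.0
  aluminum alloy: E = 69.44, α = 23.0, σ_y = 420.0 → σ = 306 MPa, n = 1.37
Smallest n: alumina ceramic with n = 0.552.

alumina ceramic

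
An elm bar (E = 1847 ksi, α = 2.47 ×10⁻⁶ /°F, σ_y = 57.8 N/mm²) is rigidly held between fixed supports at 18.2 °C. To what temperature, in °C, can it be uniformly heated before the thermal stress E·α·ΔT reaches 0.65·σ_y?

682 °C

E = 1847 ksi = 12.73 GPa.
α = 2.47×10⁻⁶/°F × 9/5 = 4.45×10⁻⁶/K.
σ_y = 57.8 N/mm² = 57.80 MPa.
E·α·ΔT = 37.57 MPa ⇒ ΔT = 37.57 / (12.73×10³ × 4.45×10⁻⁶) = 663.6 K.
T = 18.2 + 663.6 = 681.8 °C.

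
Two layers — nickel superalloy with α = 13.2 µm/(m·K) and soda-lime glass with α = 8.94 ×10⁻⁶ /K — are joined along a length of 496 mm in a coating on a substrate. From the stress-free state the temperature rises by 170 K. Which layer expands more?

nickel superalloy

α(nickel superalloy) = 13.2×10⁻⁶/K vs α(soda-lime glass) = 8.94×10⁻⁶/K.
Higher α expands more for the same ΔT: nickel superalloy.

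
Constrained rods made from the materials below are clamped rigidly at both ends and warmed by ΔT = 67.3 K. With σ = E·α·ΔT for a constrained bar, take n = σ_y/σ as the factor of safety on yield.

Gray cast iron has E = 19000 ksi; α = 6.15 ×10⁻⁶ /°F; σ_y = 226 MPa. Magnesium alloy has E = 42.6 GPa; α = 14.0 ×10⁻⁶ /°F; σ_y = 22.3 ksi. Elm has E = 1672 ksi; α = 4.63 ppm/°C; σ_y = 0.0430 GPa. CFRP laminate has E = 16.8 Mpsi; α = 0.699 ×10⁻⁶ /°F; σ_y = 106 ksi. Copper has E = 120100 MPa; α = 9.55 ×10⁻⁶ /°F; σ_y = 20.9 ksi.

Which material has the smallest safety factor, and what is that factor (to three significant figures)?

In consistent units (E in GPa, α in ×10⁻⁶/K, σ_y in MPa):
  gray cast iron: E = 131.0, α = 11.1, σ_y = 226.0 → σ = 97.6 MPa, n = 2.32
  magnesium alloy: E = 42.60, α = 25.2, σ_y = 153.8 → σ = 72.2 MPa, n = 2.13
  elm: E = 11.53, α = 4.63, σ_y = 43.00 → σ = 3.59 MPa, n = 12.0
  CFRP laminate: E = 115.8, α = 1.26, σ_y = 730.8 → σ = 9.81 MPa, n = 74.5
  copper: E = 120.1, α = 17.2, σ_y = 144.1 → σ = 139 MPa, n = 1.04
Smallest n: copper with n = 1.04.

copper, n = 1.04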